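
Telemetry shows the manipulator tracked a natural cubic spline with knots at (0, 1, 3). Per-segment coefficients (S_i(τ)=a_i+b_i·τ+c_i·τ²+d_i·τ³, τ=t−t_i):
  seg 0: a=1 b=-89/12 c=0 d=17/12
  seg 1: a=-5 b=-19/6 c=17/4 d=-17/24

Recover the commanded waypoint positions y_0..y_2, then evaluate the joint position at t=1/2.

y_0 = S_0(0) = a_0 = 1
y_1 = S_1(0) = a_1 = -5
y_2 = S_1(2) = 0
t_q=1/2 is in segment 0 (τ=1/2); S_0(τ)=-81/32

y_0=1 y_1=-5 y_2=0
S(1/2) = -81/32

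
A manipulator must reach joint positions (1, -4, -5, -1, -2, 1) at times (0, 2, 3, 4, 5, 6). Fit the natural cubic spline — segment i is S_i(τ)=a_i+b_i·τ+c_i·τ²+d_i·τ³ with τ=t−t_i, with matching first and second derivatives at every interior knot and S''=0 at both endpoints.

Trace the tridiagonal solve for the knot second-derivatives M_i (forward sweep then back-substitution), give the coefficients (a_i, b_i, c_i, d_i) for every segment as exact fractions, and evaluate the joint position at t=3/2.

Δ: Δ0=-5/2, Δ1=-1, Δ2=4, Δ3=-1, Δ4=3
row 1: diag=6, rhs=9; c'=1/6, d'=3/2
row 2: denom=4−1·1/6=23/6; d'=(30−1·3/2)/(23/6)=171/23
row 3: denom=4−1·6/23=86/23; d'=(-30−1·171/23)/(86/23)=-861/86
row 4: denom=4−1·23/86=321/86; d'=(24−1·-861/86)/(321/86)=975/107
back: M4=975/107
back: M3=-861/86−23/86·975/107=-1332/107
back: M2=171/23−6/23·-1332/107=1143/107
back: M1=3/2−1/6·1143/107=-30/107
M: M0=0, M1=-30/107, M2=1143/107, M3=-1332/107, M4=975/107, M5=0
seg 0: a=1, c=M0/2=0, d=(M1−M0)/(6·2)=-5/214, b=Δ0−h0·(2M0+M1)/6=-515/214
seg 1: a=-4, c=M1/2=-15/107, d=(M2−M1)/(6·1)=391/214, b=Δ1−h1·(2M1+M2)/6=-575/214
seg 2: a=-5, c=M2/2=1143/214, d=(M3−M2)/(6·1)=-825/214, b=Δ2−h2·(2M2+M3)/6=269/107
seg 3: a=-1, c=M3/2=-666/107, d=(M4−M3)/(6·1)=769/214, b=Δ3−h3·(2M3+M4)/6=349/214
seg 4: a=-2, c=M4/2=975/214, d=(M5−M4)/(6·1)=-325/214, b=Δ4−h4·(2M4+M5)/6=-4/107
t_q=3/2 → seg 0, τ=3/2; S=1+-515/214·τ+0·τ²+-5/214·τ³=-4603/1712

  seg 0: a=1 b=-515/214 c=0 d=-5/214
  seg 1: a=-4 b=-575/214 c=-15/107 d=391/214
  seg 2: a=-5 b=269/107 c=1143/214 d=-825/214
  seg 3: a=-1 b=349/214 c=-666/107 d=769/214
  seg 4: a=-2 b=-4/107 c=975/214 d=-325/214
S(3/2) = -4603/1712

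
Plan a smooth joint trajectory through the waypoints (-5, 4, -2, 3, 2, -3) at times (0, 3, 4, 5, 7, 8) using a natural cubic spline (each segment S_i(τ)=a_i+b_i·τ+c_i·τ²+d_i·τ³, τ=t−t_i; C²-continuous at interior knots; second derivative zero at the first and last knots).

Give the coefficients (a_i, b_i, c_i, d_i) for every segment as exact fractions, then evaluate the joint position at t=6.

Δ: Δ0=3, Δ1=-6, Δ2=5, Δ3=-1/2, Δ4=-5
row 1: diag=8, rhs=-54; c'=1/8, d'=-27/4
row 2: denom=4−1·1/8=31/8; d'=(66−1·-27/4)/(31/8)=582/31
row 3: denom=6−1·8/31=178/31; d'=(-33−1·582/31)/(178/31)=-1605/178
row 4: denom=6−2·31/89=472/89; d'=(-27−2·-1605/178)/(472/89)=-399/236
back: M4=-399/236
back: M3=-1605/178−31/89·-399/236=-1989/236
back: M2=582/31−8/31·-1989/236=1236/59
back: M1=-27/4−1/8·1236/59=-2211/236
M: M0=0, M1=-2211/236, M2=1236/59, M3=-1989/236, M4=-399/236, M5=0
seg 0: a=-5, c=M0/2=0, d=(M1−M0)/(6·3)=-737/1416, b=Δ0−h0·(2M0+M1)/6=3627/472
seg 1: a=4, c=M1/2=-2211/472, d=(M2−M1)/(6·1)=2385/472, b=Δ1−h1·(2M1+M2)/6=-1503/236
seg 2: a=-2, c=M2/2=618/59, d=(M3−M2)/(6·1)=-2311/472, b=Δ2−h2·(2M2+M3)/6=-273/472
seg 3: a=3, c=M3/2=-1989/472, d=(M4−M3)/(6·2)=265/472, b=Δ3−h3·(2M3+M4)/6=1341/236
seg 4: a=2, c=M4/2=-399/472, d=(M5−M4)/(6·1)=133/472, b=Δ4−h4·(2M4+M5)/6=-1047/236
t_q=6 → seg 3, τ=1; S=3+1341/236·τ+-1989/472·τ²+265/472·τ³=1187/236

  seg 0: a=-5 b=3627/472 c=0 d=-737/1416
  seg 1: a=4 b=-1503/236 c=-2211/472 d=2385/472
  seg 2: a=-2 b=-273/472 c=618/59 d=-2311/472
  seg 3: a=3 b=1341/236 c=-1989/472 d=265/472
  seg 4: a=2 b=-1047/236 c=-399/472 d=133/472
S(6) = 1187/236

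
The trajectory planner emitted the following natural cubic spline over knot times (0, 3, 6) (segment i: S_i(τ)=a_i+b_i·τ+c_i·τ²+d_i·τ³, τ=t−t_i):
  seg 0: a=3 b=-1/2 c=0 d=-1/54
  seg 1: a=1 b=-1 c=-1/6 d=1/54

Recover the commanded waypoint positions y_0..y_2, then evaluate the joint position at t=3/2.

y_0=3 y_1=1 y_2=-3
S(3/2) = 35/16

y_0 = S_0(0) = a_0 = 3
y_1 = S_1(0) = a_1 = 1
y_2 = S_1(3) = -3
t_q=3/2 is in segment 0 (τ=3/2); S_0(τ)=35/16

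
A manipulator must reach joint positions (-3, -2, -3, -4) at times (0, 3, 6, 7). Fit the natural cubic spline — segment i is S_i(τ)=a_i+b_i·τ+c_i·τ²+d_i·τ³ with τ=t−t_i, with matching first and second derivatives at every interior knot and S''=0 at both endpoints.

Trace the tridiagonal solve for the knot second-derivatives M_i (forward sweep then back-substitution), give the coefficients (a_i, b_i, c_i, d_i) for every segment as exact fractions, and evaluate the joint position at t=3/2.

  seg 0: a=-3 b=13/29 c=0 d=-10/783
  seg 1: a=-2 b=3/29 c=-10/87 d=-8/783
  seg 2: a=-3 b=-25/29 c=-6/29 d=2/29
S(3/2) = -275/116

Δ: Δ0=1/3, Δ1=-1/3, Δ2=-1
row 1: diag=12, rhs=-4; c'=1/4, d'=-1/3
row 2: denom=8−3·1/4=29/4; d'=(-4−3·-1/3)/(29/4)=-12/29
back: M2=-12/29
back: M1=-1/3−1/4·-12/29=-20/87
M: M0=0, M1=-20/87, M2=-12/29, M3=0
seg 0: a=-3, c=M0/2=0, d=(M1−M0)/(6·3)=-10/783, b=Δ0−h0·(2M0+M1)/6=13/29
seg 1: a=-2, c=M1/2=-10/87, d=(M2−M1)/(6·3)=-8/783, b=Δ1−h1·(2M1+M2)/6=3/29
seg 2: a=-3, c=M2/2=-6/29, d=(M3−M2)/(6·1)=2/29, b=Δ2−h2·(2M2+M3)/6=-25/29
t_q=3/2 → seg 0, τ=3/2; S=-3+13/29·τ+0·τ²+-10/783·τ³=-275/116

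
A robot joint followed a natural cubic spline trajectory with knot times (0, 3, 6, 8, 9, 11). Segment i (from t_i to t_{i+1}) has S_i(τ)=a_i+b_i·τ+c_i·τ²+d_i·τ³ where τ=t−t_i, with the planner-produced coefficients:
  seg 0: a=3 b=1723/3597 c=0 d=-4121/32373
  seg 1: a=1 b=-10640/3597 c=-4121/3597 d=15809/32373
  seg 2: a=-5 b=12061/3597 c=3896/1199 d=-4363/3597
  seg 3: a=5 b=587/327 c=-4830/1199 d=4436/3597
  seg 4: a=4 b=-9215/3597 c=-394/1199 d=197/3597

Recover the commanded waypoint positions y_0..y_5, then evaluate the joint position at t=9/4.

y_0=3 y_1=1 y_2=-5 y_3=5 y_4=4 y_5=-2
S(9/4) = 201645/76736

y_0 = S_0(0) = a_0 = 3
y_1 = S_1(0) = a_1 = 1
y_2 = S_2(0) = a_2 = -5
y_3 = S_3(0) = a_3 = 5
y_4 = S_4(0) = a_4 = 4
y_5 = S_4(2) = -2
t_q=9/4 is in segment 0 (τ=9/4); S_0(τ)=201645/76736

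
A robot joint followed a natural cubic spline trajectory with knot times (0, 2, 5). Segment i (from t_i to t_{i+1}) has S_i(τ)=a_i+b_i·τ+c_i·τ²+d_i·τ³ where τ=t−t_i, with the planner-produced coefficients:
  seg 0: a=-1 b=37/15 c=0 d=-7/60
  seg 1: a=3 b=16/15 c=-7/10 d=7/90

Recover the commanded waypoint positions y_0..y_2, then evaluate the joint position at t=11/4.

y_0 = S_0(0) = a_0 = -1
y_1 = S_1(0) = a_1 = 3
y_2 = S_1(3) = 2
t_q=11/4 is in segment 1 (τ=3/4); S_1(τ)=2201/640

y_0=-1 y_1=3 y_2=2
S(11/4) = 2201/640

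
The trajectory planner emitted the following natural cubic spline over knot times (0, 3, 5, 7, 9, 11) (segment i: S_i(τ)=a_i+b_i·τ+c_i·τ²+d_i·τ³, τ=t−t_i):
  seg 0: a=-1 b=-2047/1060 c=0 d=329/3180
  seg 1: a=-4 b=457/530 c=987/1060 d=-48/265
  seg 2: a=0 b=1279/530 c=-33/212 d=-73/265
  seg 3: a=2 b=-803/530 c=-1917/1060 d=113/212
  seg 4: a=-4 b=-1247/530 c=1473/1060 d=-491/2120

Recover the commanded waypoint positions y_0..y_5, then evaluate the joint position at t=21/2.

y_0=-1 y_1=-4 y_2=0 y_3=2 y_4=-4 y_5=-5
S(21/2) = -17585/3392

y_0 = S_0(0) = a_0 = -1
y_1 = S_1(0) = a_1 = -4
y_2 = S_2(0) = a_2 = 0
y_3 = S_3(0) = a_3 = 2
y_4 = S_4(0) = a_4 = -4
y_5 = S_4(2) = -5
t_q=21/2 is in segment 4 (τ=3/2); S_4(τ)=-17585/3392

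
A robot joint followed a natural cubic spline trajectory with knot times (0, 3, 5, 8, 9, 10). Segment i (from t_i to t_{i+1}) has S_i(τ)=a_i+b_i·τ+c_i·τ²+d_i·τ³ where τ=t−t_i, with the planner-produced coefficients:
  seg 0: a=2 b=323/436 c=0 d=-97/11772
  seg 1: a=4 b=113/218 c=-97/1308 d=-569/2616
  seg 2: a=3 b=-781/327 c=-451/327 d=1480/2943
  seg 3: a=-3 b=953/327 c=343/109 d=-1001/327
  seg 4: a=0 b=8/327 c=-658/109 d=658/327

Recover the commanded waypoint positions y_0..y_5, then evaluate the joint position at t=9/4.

y_0 = S_0(0) = a_0 = 2
y_1 = S_1(0) = a_1 = 4
y_2 = S_2(0) = a_2 = 3
y_3 = S_3(0) = a_3 = -3
y_4 = S_4(0) = a_4 = 0
y_5 = S_4(1) = -4
t_q=9/4 is in segment 0 (τ=9/4); S_0(τ)=99701/27904

y_0=2 y_1=4 y_2=3 y_3=-3 y_4=0 y_5=-4
S(9/4) = 99701/27904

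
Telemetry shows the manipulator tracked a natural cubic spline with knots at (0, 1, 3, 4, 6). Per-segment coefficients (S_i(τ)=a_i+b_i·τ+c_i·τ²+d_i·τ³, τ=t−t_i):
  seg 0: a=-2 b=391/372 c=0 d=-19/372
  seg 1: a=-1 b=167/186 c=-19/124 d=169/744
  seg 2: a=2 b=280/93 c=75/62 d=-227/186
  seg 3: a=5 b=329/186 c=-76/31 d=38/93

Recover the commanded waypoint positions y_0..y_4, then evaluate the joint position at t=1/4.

y_0 = S_0(0) = a_0 = -2
y_1 = S_1(0) = a_1 = -1
y_2 = S_2(0) = a_2 = 2
y_3 = S_3(0) = a_3 = 5
y_4 = S_3(2) = 2
t_q=1/4 is in segment 0 (τ=1/4); S_0(τ)=-13793/7936

y_0=-2 y_1=-1 y_2=2 y_3=5 y_4=2
S(1/4) = -13793/7936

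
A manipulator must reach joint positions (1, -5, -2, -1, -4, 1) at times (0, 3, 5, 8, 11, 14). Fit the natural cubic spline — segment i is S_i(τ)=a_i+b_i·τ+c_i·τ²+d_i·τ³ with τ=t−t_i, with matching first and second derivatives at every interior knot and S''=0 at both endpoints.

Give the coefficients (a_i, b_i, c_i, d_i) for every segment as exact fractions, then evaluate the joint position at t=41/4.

Δ: Δ0=-2, Δ1=3/2, Δ2=1/3, Δ3=-1, Δ4=5/3
row 1: diag=10, rhs=21; c'=1/5, d'=21/10
row 2: denom=10−2·1/5=48/5; d'=(-7−2·21/10)/(48/5)=-7/6
row 3: denom=12−3·5/16=177/16; d'=(-8−3·-7/6)/(177/16)=-24/59
row 4: denom=12−3·16/59=660/59; d'=(16−3·-24/59)/(660/59)=254/165
back: M4=254/165
back: M3=-24/59−16/59·254/165=-136/165
back: M2=-7/6−5/16·-136/165=-10/11
back: M1=21/10−1/5·-10/11=251/110
M: M0=0, M1=251/110, M2=-10/11, M3=-136/165, M4=254/165, M5=0
seg 0: a=1, c=M0/2=0, d=(M1−M0)/(6·3)=251/1980, b=Δ0−h0·(2M0+M1)/6=-691/220
seg 1: a=-5, c=M1/2=251/220, d=(M2−M1)/(6·2)=-117/440, b=Δ1−h1·(2M1+M2)/6=31/110
seg 2: a=-2, c=M2/2=-5/11, d=(M3−M2)/(6·3)=7/1485, b=Δ2−h2·(2M2+M3)/6=91/55
seg 3: a=-1, c=M3/2=-68/165, d=(M4−M3)/(6·3)=13/99, b=Δ3−h3·(2M3+M4)/6=-52/55
seg 4: a=-4, c=M4/2=127/165, d=(M5−M4)/(6·3)=-127/1485, b=Δ4−h4·(2M4+M5)/6=7/55
t_q=41/4 → seg 3, τ=9/4; S=-1+-52/55·τ+-68/165·τ²+13/99·τ³=-13087/3520

  seg 0: a=1 b=-691/220 c=0 d=251/1980
  seg 1: a=-5 b=31/110 c=251/220 d=-117/440
  seg 2: a=-2 b=91/55 c=-5/11 d=7/1485
  seg 3: a=-1 b=-52/55 c=-68/165 d=13/99
  seg 4: a=-4 b=7/55 c=127/165 d=-127/1485
S(41/4) = -13087/3520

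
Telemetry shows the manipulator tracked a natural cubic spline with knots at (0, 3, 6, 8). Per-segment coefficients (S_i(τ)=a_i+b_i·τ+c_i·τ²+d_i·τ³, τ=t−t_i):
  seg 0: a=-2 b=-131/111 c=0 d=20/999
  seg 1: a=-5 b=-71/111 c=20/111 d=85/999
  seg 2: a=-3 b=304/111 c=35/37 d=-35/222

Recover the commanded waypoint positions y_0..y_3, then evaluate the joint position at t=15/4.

y_0=-2 y_1=-5 y_2=-3 y_3=5
S(15/4) = -12651/2368

y_0 = S_0(0) = a_0 = -2
y_1 = S_1(0) = a_1 = -5
y_2 = S_2(0) = a_2 = -3
y_3 = S_2(2) = 5
t_q=15/4 is in segment 1 (τ=3/4); S_1(τ)=-12651/2368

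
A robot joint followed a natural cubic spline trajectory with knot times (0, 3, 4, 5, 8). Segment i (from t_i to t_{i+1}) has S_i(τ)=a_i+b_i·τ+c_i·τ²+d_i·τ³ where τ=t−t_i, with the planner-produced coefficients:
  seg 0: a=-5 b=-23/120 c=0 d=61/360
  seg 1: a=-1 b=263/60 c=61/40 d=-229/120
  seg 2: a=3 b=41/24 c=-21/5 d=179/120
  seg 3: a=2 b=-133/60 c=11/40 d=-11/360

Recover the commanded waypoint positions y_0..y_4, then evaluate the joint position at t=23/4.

y_0 = S_0(0) = a_0 = -5
y_1 = S_1(0) = a_1 = -1
y_2 = S_2(0) = a_2 = 3
y_3 = S_3(0) = a_3 = 2
y_4 = S_3(3) = -3
t_q=23/4 is in segment 3 (τ=3/4); S_3(τ)=1227/2560

y_0=-5 y_1=-1 y_2=3 y_3=2 y_4=-3
S(23/4) = 1227/2560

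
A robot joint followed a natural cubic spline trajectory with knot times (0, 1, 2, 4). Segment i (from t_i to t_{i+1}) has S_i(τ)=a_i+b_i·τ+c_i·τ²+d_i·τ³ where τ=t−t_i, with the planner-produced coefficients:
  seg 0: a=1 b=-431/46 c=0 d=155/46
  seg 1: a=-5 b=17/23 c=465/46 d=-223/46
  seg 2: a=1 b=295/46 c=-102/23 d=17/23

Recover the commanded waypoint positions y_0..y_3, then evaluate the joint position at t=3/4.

y_0=1 y_1=-5 y_2=1 y_3=2
S(3/4) = -13559/2944

y_0 = S_0(0) = a_0 = 1
y_1 = S_1(0) = a_1 = -5
y_2 = S_2(0) = a_2 = 1
y_3 = S_2(2) = 2
t_q=3/4 is in segment 0 (τ=3/4); S_0(τ)=-13559/2944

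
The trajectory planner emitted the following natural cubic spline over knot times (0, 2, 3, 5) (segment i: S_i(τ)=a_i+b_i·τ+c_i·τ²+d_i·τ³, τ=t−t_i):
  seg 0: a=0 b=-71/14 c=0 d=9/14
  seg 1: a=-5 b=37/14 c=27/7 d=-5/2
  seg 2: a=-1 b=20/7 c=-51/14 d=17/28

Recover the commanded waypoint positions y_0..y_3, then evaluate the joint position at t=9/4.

y_0=0 y_1=-5 y_2=-1 y_3=-5
S(9/4) = -3707/896

y_0 = S_0(0) = a_0 = 0
y_1 = S_1(0) = a_1 = -5
y_2 = S_2(0) = a_2 = -1
y_3 = S_2(2) = -5
t_q=9/4 is in segment 1 (τ=1/4); S_1(τ)=-3707/896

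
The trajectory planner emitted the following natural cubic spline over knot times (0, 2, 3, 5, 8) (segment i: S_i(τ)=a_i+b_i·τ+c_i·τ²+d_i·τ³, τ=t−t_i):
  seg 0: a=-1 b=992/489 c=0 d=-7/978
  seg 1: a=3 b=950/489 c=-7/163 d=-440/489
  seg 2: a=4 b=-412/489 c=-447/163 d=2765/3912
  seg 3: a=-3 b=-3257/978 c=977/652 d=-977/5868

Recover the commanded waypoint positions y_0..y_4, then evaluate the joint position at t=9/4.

y_0=-1 y_1=3 y_2=4 y_3=-3 y_4=-4
S(9/4) = 9047/2608

y_0 = S_0(0) = a_0 = -1
y_1 = S_1(0) = a_1 = 3
y_2 = S_2(0) = a_2 = 4
y_3 = S_3(0) = a_3 = -3
y_4 = S_3(3) = -4
t_q=9/4 is in segment 1 (τ=1/4); S_1(τ)=9047/2608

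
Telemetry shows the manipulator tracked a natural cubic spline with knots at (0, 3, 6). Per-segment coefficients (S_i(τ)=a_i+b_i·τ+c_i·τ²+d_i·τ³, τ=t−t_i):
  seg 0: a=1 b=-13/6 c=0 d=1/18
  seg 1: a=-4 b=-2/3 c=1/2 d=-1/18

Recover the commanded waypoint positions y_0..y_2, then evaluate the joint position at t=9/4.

y_0 = S_0(0) = a_0 = 1
y_1 = S_1(0) = a_1 = -4
y_2 = S_1(3) = -3
t_q=9/4 is in segment 0 (τ=9/4); S_0(τ)=-415/128

y_0=1 y_1=-4 y_2=-3
S(9/4) = -415/128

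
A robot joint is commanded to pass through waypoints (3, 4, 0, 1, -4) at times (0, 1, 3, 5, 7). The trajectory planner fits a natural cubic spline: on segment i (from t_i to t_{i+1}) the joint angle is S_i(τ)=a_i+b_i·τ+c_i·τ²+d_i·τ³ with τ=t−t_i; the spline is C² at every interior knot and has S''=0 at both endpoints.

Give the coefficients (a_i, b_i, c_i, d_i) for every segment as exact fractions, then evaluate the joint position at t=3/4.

Δ: Δ0=1, Δ1=-2, Δ2=1/2, Δ3=-5/2
row 1: diag=6, rhs=-18; c'=1/3, d'=-3
row 2: denom=8−2·1/3=22/3; d'=(15−2·-3)/(22/3)=63/22
row 3: denom=8−2·3/11=82/11; d'=(-18−2·63/22)/(82/11)=-261/82
back: M3=-261/82
back: M2=63/22−3/11·-261/82=153/41
back: M1=-3−1/3·153/41=-174/41
M: M0=0, M1=-174/41, M2=153/41, M3=-261/82, M4=0
seg 0: a=3, c=M0/2=0, d=(M1−M0)/(6·1)=-29/41, b=Δ0−h0·(2M0+M1)/6=70/41
seg 1: a=4, c=M1/2=-87/41, d=(M2−M1)/(6·2)=109/164, b=Δ1−h1·(2M1+M2)/6=-17/41
seg 2: a=0, c=M2/2=153/82, d=(M3−M2)/(6·2)=-189/328, b=Δ2−h2·(2M2+M3)/6=-38/41
seg 3: a=1, c=M3/2=-261/164, d=(M4−M3)/(6·2)=87/328, b=Δ3−h3·(2M3+M4)/6=-31/82
t_q=3/4 → seg 0, τ=3/4; S=3+70/41·τ+0·τ²+-29/41·τ³=10449/2624

  seg 0: a=3 b=70/41 c=0 d=-29/41
  seg 1: a=4 b=-17/41 c=-87/41 d=109/164
  seg 2: a=0 b=-38/41 c=153/82 d=-189/328
  seg 3: a=1 b=-31/82 c=-261/164 d=87/328
S(3/4) = 10449/2624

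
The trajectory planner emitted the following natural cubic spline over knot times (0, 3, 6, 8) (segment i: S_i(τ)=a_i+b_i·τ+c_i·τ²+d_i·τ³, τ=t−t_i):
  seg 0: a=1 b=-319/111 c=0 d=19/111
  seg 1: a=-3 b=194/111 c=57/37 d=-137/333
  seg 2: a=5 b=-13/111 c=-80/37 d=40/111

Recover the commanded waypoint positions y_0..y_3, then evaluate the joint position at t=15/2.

y_0 = S_0(0) = a_0 = 1
y_1 = S_1(0) = a_1 = -3
y_2 = S_2(0) = a_2 = 5
y_3 = S_2(2) = -1
t_q=15/2 is in segment 2 (τ=3/2); S_2(τ)=87/74

y_0=1 y_1=-3 y_2=5 y_3=-1
S(15/2) = 87/74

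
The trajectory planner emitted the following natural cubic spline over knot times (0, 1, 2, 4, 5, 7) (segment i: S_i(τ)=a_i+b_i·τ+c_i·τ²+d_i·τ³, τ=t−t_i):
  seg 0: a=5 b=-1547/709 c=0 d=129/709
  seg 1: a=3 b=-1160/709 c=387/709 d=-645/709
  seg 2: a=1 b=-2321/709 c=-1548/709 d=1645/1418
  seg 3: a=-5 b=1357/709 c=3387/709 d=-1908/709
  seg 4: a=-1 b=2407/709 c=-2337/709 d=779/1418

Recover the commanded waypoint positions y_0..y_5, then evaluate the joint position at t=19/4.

y_0=5 y_1=3 y_2=1 y_3=-5 y_4=-1 y_5=-3
S(19/4) = -1427/709

y_0 = S_0(0) = a_0 = 5
y_1 = S_1(0) = a_1 = 3
y_2 = S_2(0) = a_2 = 1
y_3 = S_3(0) = a_3 = -5
y_4 = S_4(0) = a_4 = -1
y_5 = S_4(2) = -3
t_q=19/4 is in segment 3 (τ=3/4); S_3(τ)=-1427/709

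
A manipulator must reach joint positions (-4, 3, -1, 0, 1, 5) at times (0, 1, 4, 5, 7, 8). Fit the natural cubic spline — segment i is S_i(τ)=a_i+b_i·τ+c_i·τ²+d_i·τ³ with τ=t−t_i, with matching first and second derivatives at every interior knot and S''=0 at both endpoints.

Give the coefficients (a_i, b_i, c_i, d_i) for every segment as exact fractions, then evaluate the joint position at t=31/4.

Δ: Δ0=7, Δ1=-4/3, Δ2=1, Δ3=1/2, Δ4=4
row 1: diag=8, rhs=-50; c'=3/8, d'=-25/4
row 2: denom=8−3·3/8=55/8; d'=(14−3·-25/4)/(55/8)=262/55
row 3: denom=6−1·8/55=322/55; d'=(-3−1·262/55)/(322/55)=-61/46
row 4: denom=6−2·55/161=856/161; d'=(21−2·-61/46)/(856/161)=476/107
back: M4=476/107
back: M3=-61/46−55/161·476/107=-609/214
back: M2=262/55−8/55·-609/214=554/107
back: M1=-25/4−3/8·554/107=-1753/214
M: M0=0, M1=-1753/214, M2=554/107, M3=-609/214, M4=476/107, M5=0
seg 0: a=-4, c=M0/2=0, d=(M1−M0)/(6·1)=-1753/1284, b=Δ0−h0·(2M0+M1)/6=10741/1284
seg 1: a=3, c=M1/2=-1753/428, d=(M2−M1)/(6·3)=2861/3852, b=Δ1−h1·(2M1+M2)/6=2741/642
seg 2: a=-1, c=M2/2=277/107, d=(M3−M2)/(6·1)=-1717/1284, b=Δ2−h2·(2M2+M3)/6=-323/1284
seg 3: a=0, c=M3/2=-609/428, d=(M4−M3)/(6·2)=1561/2568, b=Δ3−h3·(2M3+M4)/6=587/642
seg 4: a=1, c=M4/2=238/107, d=(M5−M4)/(6·1)=-238/321, b=Δ4−h4·(2M4+M5)/6=808/321
t_q=31/4 → seg 4, τ=3/4; S=1+808/321·τ+238/107·τ²+-238/321·τ³=13101/3424

  seg 0: a=-4 b=10741/1284 c=0 d=-1753/1284
  seg 1: a=3 b=2741/642 c=-1753/428 d=2861/3852
  seg 2: a=-1 b=-323/1284 c=277/107 d=-1717/1284
  seg 3: a=0 b=587/642 c=-609/428 d=1561/2568
  seg 4: a=1 b=808/321 c=238/107 d=-238/321
S(31/4) = 13101/3424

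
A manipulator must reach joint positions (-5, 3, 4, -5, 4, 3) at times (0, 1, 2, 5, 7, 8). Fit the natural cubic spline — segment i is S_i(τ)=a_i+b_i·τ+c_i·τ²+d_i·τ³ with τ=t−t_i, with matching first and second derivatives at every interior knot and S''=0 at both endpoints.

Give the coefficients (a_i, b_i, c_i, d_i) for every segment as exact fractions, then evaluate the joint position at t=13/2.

Δ: Δ0=8, Δ1=1, Δ2=-3, Δ3=9/2, Δ4=-1
row 1: diag=4, rhs=-42; c'=1/4, d'=-21/2
row 2: denom=8−1·1/4=31/4; d'=(-24−1·-21/2)/(31/4)=-54/31
row 3: denom=10−3·12/31=274/31; d'=(45−3·-54/31)/(274/31)=1557/274
row 4: denom=6−2·31/137=760/137; d'=(-33−2·1557/274)/(760/137)=-3039/380
back: M4=-3039/380
back: M3=1557/274−31/137·-3039/380=2847/380
back: M2=-54/31−12/31·2847/380=-441/95
back: M1=-21/2−1/4·-441/95=-3549/380
M: M0=0, M1=-3549/380, M2=-441/95, M3=2847/380, M4=-3039/380, M5=0
seg 0: a=-5, c=M0/2=0, d=(M1−M0)/(6·1)=-1183/760, b=Δ0−h0·(2M0+M1)/6=7263/760
seg 1: a=3, c=M1/2=-3549/760, d=(M2−M1)/(6·1)=119/152, b=Δ1−h1·(2M1+M2)/6=1857/380
seg 2: a=4, c=M2/2=-441/190, d=(M3−M2)/(6·3)=1537/2280, b=Δ2−h2·(2M2+M3)/6=-1599/760
seg 3: a=-5, c=M3/2=2847/760, d=(M4−M3)/(6·2)=-981/760, b=Δ3−h3·(2M3+M4)/6=165/76
seg 4: a=4, c=M4/2=-3039/760, d=(M5−M4)/(6·1)=1013/760, b=Δ4−h4·(2M4+M5)/6=633/380
t_q=13/2 → seg 3, τ=3/2; S=-5+165/76·τ+2847/760·τ²+-981/760·τ³=14159/6080

  seg 0: a=-5 b=7263/760 c=0 d=-1183/760
  seg 1: a=3 b=1857/380 c=-3549/760 d=119/152
  seg 2: a=4 b=-1599/760 c=-441/190 d=1537/2280
  seg 3: a=-5 b=165/76 c=2847/760 d=-981/760
  seg 4: a=4 b=633/380 c=-3039/760 d=1013/760
S(13/2) = 14159/6080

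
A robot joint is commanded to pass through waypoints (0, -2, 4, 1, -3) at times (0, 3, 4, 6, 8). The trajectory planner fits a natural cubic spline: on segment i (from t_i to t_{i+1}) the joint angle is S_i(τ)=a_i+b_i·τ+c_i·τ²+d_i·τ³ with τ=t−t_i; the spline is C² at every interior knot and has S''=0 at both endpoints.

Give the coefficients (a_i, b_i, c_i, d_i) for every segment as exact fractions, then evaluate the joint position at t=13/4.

  seg 0: a=0 b=-3859/1032 c=0 d=1057/3096
  seg 1: a=-2 b=2827/516 c=1057/344 d=-2633/1032
  seg 2: a=4 b=4097/1032 c=-197/43 d=3811/4128
  seg 3: a=1 b=-1691/516 c=659/688 d=-659/4128
S(13/4) = -10527/22016

Δ: Δ0=-2/3, Δ1=6, Δ2=-3/2, Δ3=-2
row 1: diag=8, rhs=40; c'=1/8, d'=5
row 2: denom=6−1·1/8=47/8; d'=(-45−1·5)/(47/8)=-400/47
row 3: denom=8−2·16/47=344/47; d'=(-3−2·-400/47)/(344/47)=659/344
back: M3=659/344
back: M2=-400/47−16/47·659/344=-394/43
back: M1=5−1/8·-394/43=1057/172
M: M0=0, M1=1057/172, M2=-394/43, M3=659/344, M4=0
seg 0: a=0, c=M0/2=0, d=(M1−M0)/(6·3)=1057/3096, b=Δ0−h0·(2M0+M1)/6=-3859/1032
seg 1: a=-2, c=M1/2=1057/344, d=(M2−M1)/(6·1)=-2633/1032, b=Δ1−h1·(2M1+M2)/6=2827/516
seg 2: a=4, c=M2/2=-197/43, d=(M3−M2)/(6·2)=3811/4128, b=Δ2−h2·(2M2+M3)/6=4097/1032
seg 3: a=1, c=M3/2=659/688, d=(M4−M3)/(6·2)=-659/4128, b=Δ3−h3·(2M3+M4)/6=-1691/516
t_q=13/4 → seg 1, τ=1/4; S=-2+2827/516·τ+1057/344·τ²+-2633/1032·τ³=-10527/22016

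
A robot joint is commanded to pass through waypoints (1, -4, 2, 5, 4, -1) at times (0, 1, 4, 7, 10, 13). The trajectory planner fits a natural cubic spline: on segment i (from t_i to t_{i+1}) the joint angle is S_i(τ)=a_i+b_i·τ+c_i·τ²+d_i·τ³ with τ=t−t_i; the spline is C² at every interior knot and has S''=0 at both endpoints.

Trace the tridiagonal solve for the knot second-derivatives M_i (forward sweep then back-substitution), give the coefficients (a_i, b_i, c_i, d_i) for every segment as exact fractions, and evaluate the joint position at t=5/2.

Δ: Δ0=-5, Δ1=2, Δ2=1, Δ3=-1/3, Δ4=-5/3
row 1: diag=8, rhs=42; c'=3/8, d'=21/4
row 2: denom=12−3·3/8=87/8; d'=(-6−3·21/4)/(87/8)=-2
row 3: denom=12−3·8/29=324/29; d'=(-8−3·-2)/(324/29)=-29/162
row 4: denom=12−3·29/108=403/36; d'=(-8−3·-29/162)/(403/36)=-2/3
back: M4=-2/3
back: M3=-29/162−29/108·-2/3=0
back: M2=-2−8/29·0=-2
back: M1=21/4−3/8·-2=6
M: M0=0, M1=6, M2=-2, M3=0, M4=-2/3, M5=0
seg 0: a=1, c=M0/2=0, d=(M1−M0)/(6·1)=1, b=Δ0−h0·(2M0+M1)/6=-6
seg 1: a=-4, c=M1/2=3, d=(M2−M1)/(6·3)=-4/9, b=Δ1−h1·(2M1+M2)/6=-3
seg 2: a=2, c=M2/2=-1, d=(M3−M2)/(6·3)=1/9, b=Δ2−h2·(2M2+M3)/6=3
seg 3: a=5, c=M3/2=0, d=(M4−M3)/(6·3)=-1/27, b=Δ3−h3·(2M3+M4)/6=0
seg 4: a=4, c=M4/2=-1/3, d=(M5−M4)/(6·3)=1/27, b=Δ4−h4·(2M4+M5)/6=-1
t_q=5/2 → seg 1, τ=3/2; S=-4+-3·τ+3·τ²+-4/9·τ³=-13/4

  seg 0: a=1 b=-6 c=0 d=1
  seg 1: a=-4 b=-3 c=3 d=-4/9
  seg 2: a=2 b=3 c=-1 d=1/9
  seg 3: a=5 b=0 c=0 d=-1/27
  seg 4: a=4 b=-1 c=-1/3 d=1/27
S(5/2) = -13/4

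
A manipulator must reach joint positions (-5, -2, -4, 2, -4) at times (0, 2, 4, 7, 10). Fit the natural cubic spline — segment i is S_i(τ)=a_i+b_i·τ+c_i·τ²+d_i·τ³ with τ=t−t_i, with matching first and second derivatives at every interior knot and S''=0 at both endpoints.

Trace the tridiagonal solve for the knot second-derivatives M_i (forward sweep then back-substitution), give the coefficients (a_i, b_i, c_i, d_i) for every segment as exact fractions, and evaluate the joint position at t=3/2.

  seg 0: a=-5 b=669/280 c=0 d=-249/1120
  seg 1: a=-2 b=-39/140 c=-747/560 d=109/224
  seg 2: a=-4 b=9/40 c=111/70 d=-167/504
  seg 3: a=2 b=111/140 c=-391/280 d=391/2520
S(3/2) = -2773/1280

Δ: Δ0=3/2, Δ1=-1, Δ2=2, Δ3=-2
row 1: diag=8, rhs=-15; c'=1/4, d'=-15/8
row 2: denom=10−2·1/4=19/2; d'=(18−2·-15/8)/(19/2)=87/38
row 3: denom=12−3·6/19=210/19; d'=(-24−3·87/38)/(210/19)=-391/140
back: M3=-391/140
back: M2=87/38−6/19·-391/140=111/35
back: M1=-15/8−1/4·111/35=-747/280
M: M0=0, M1=-747/280, M2=111/35, M3=-391/140, M4=0
seg 0: a=-5, c=M0/2=0, d=(M1−M0)/(6·2)=-249/1120, b=Δ0−h0·(2M0+M1)/6=669/280
seg 1: a=-2, c=M1/2=-747/560, d=(M2−M1)/(6·2)=109/224, b=Δ1−h1·(2M1+M2)/6=-39/140
seg 2: a=-4, c=M2/2=111/70, d=(M3−M2)/(6·3)=-167/504, b=Δ2−h2·(2M2+M3)/6=9/40
seg 3: a=2, c=M3/2=-391/280, d=(M4−M3)/(6·3)=391/2520, b=Δ3−h3·(2M3+M4)/6=111/140
t_q=3/2 → seg 0, τ=3/2; S=-5+669/280·τ+0·τ²+-249/1120·τ³=-2773/1280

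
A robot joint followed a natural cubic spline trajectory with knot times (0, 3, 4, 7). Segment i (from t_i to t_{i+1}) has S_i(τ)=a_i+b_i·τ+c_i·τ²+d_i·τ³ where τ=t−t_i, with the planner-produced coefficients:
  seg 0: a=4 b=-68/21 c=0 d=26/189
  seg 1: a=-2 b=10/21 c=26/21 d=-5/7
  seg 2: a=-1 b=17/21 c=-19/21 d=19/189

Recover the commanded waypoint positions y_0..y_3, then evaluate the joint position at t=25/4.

y_0=4 y_1=-2 y_2=-1 y_3=-4
S(25/4) = -1171/448

y_0 = S_0(0) = a_0 = 4
y_1 = S_1(0) = a_1 = -2
y_2 = S_2(0) = a_2 = -1
y_3 = S_2(3) = -4
t_q=25/4 is in segment 2 (τ=9/4); S_2(τ)=-1171/448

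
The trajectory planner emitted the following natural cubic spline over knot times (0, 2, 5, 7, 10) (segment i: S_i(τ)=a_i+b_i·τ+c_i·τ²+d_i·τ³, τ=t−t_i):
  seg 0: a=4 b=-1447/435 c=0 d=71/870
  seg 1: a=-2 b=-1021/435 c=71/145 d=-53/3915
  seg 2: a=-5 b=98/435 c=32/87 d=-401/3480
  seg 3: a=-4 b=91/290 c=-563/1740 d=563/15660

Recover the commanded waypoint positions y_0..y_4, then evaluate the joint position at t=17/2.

y_0=4 y_1=-2 y_2=-5 y_3=-4 y_4=-5
S(17/2) = -19191/4640

y_0 = S_0(0) = a_0 = 4
y_1 = S_1(0) = a_1 = -2
y_2 = S_2(0) = a_2 = -5
y_3 = S_3(0) = a_3 = -4
y_4 = S_3(3) = -5
t_q=17/2 is in segment 3 (τ=3/2); S_3(τ)=-19191/4640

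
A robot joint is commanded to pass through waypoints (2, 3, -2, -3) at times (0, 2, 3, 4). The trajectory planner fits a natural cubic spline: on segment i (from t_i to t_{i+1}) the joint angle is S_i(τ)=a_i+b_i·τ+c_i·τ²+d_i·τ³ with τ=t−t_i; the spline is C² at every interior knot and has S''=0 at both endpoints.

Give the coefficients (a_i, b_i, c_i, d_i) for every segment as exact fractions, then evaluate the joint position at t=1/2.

  seg 0: a=2 b=127/46 c=0 d=-13/23
  seg 1: a=3 b=-185/46 c=-78/23 d=111/46
  seg 2: a=-2 b=-82/23 c=177/46 d=-59/46
S(1/2) = 609/184

Δ: Δ0=1/2, Δ1=-5, Δ2=-1
row 1: diag=6, rhs=-33; c'=1/6, d'=-11/2
row 2: denom=4−1·1/6=23/6; d'=(24−1·-11/2)/(23/6)=177/23
back: M2=177/23
back: M1=-11/2−1/6·177/23=-156/23
M: M0=0, M1=-156/23, M2=177/23, M3=0
seg 0: a=2, c=M0/2=0, d=(M1−M0)/(6·2)=-13/23, b=Δ0−h0·(2M0+M1)/6=127/46
seg 1: a=3, c=M1/2=-78/23, d=(M2−M1)/(6·1)=111/46, b=Δ1−h1·(2M1+M2)/6=-185/46
seg 2: a=-2, c=M2/2=177/46, d=(M3−M2)/(6·1)=-59/46, b=Δ2−h2·(2M2+M3)/6=-82/23
t_q=1/2 → seg 0, τ=1/2; S=2+127/46·τ+0·τ²+-13/23·τ³=609/184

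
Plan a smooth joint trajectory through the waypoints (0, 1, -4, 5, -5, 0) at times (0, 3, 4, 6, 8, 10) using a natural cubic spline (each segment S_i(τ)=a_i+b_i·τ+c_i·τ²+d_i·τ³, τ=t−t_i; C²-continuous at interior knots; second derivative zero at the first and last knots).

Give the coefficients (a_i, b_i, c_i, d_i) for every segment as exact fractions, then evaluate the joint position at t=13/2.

  seg 0: a=0 b=6269/1923 c=0 d=-1876/5769
  seg 1: a=1 b=-10615/1923 c=-1876/641 d=6628/1923
  seg 2: a=-4 b=-1987/1923 c=4752/641 d=-35743/15384
  seg 3: a=5 b=2845/3846 c=-16735/2564 d=14065/7692
  seg 4: a=-5 b=-13175/3846 c=11395/2564 d=-11395/15384
S(13/2) = 81365/20512

Δ: Δ0=1/3, Δ1=-5, Δ2=9/2, Δ3=-5, Δ4=5/2
row 1: diag=8, rhs=-32; c'=1/8, d'=-4
row 2: denom=6−1·1/8=47/8; d'=(57−1·-4)/(47/8)=488/47
row 3: denom=8−2·16/47=344/47; d'=(-57−2·488/47)/(344/47)=-85/8
row 4: denom=8−2·47/172=641/86; d'=(45−2·-85/8)/(641/86)=11395/1282
back: M4=11395/1282
back: M3=-85/8−47/172·11395/1282=-16735/1282
back: M2=488/47−16/47·-16735/1282=9504/641
back: M1=-4−1/8·9504/641=-3752/641
M: M0=0, M1=-3752/641, M2=9504/641, M3=-16735/1282, M4=11395/1282, M5=0
seg 0: a=0, c=M0/2=0, d=(M1−M0)/(6·3)=-1876/5769, b=Δ0−h0·(2M0+M1)/6=6269/1923
seg 1: a=1, c=M1/2=-1876/641, d=(M2−M1)/(6·1)=6628/1923, b=Δ1−h1·(2M1+M2)/6=-10615/1923
seg 2: a=-4, c=M2/2=4752/641, d=(M3−M2)/(6·2)=-35743/15384, b=Δ2−h2·(2M2+M3)/6=-1987/1923
seg 3: a=5, c=M3/2=-16735/2564, d=(M4−M3)/(6·2)=14065/7692, b=Δ3−h3·(2M3+M4)/6=2845/3846
seg 4: a=-5, c=M4/2=11395/2564, d=(M5−M4)/(6·2)=-11395/15384, b=Δ4−h4·(2M4+M5)/6=-13175/3846
t_q=13/2 → seg 3, τ=1/2; S=5+2845/3846·τ+-16735/2564·τ²+14065/7692·τ³=81365/20512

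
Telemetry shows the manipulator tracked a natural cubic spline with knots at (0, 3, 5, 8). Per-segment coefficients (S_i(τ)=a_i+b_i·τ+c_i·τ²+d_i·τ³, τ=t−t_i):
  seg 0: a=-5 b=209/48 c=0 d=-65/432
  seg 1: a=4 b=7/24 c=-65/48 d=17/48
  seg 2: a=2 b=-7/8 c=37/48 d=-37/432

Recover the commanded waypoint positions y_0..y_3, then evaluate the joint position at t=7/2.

y_0=-5 y_1=4 y_2=2 y_3=4
S(7/2) = 493/128

y_0 = S_0(0) = a_0 = -5
y_1 = S_1(0) = a_1 = 4
y_2 = S_2(0) = a_2 = 2
y_3 = S_2(3) = 4
t_q=7/2 is in segment 1 (τ=1/2); S_1(τ)=493/128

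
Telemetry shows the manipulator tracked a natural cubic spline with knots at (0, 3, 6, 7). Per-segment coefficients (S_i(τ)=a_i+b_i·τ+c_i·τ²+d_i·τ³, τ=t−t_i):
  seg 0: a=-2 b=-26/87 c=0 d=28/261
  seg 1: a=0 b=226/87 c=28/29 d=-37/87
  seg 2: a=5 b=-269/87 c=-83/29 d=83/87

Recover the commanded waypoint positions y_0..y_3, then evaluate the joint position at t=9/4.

y_0 = S_0(0) = a_0 = -2
y_1 = S_1(0) = a_1 = 0
y_2 = S_2(0) = a_2 = 5
y_3 = S_2(1) = 0
t_q=9/4 is in segment 0 (τ=9/4); S_0(τ)=-673/464

y_0=-2 y_1=0 y_2=5 y_3=0
S(9/4) = -673/464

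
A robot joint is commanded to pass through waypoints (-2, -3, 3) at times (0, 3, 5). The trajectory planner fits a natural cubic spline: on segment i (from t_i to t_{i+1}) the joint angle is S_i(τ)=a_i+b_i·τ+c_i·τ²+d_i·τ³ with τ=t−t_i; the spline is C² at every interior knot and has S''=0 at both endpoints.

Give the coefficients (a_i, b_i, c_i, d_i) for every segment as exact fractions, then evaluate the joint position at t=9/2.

  seg 0: a=-2 b=-4/3 c=0 d=1/9
  seg 1: a=-3 b=5/3 c=1 d=-1/6
S(9/2) = 19/16

Δ: Δ0=-1/3, Δ1=3
row 1: diag=10, rhs=20; c'=1/5, d'=2
back: M1=2
M: M0=0, M1=2, M2=0
seg 0: a=-2, c=M0/2=0, d=(M1−M0)/(6·3)=1/9, b=Δ0−h0·(2M0+M1)/6=-4/3
seg 1: a=-3, c=M1/2=1, d=(M2−M1)/(6·2)=-1/6, b=Δ1−h1·(2M1+M2)/6=5/3
t_q=9/2 → seg 1, τ=3/2; S=-3+5/3·τ+1·τ²+-1/6·τ³=19/16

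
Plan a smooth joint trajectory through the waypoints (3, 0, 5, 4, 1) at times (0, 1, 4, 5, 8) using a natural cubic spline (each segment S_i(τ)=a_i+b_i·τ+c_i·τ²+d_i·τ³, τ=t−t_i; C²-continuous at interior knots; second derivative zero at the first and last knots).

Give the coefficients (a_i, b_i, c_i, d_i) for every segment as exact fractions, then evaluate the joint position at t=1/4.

Δ: Δ0=-3, Δ1=5/3, Δ2=-1, Δ3=-1
row 1: diag=8, rhs=28; c'=3/8, d'=7/2
row 2: denom=8−3·3/8=55/8; d'=(-16−3·7/2)/(55/8)=-212/55
row 3: denom=8−1·8/55=432/55; d'=(0−1·-212/55)/(432/55)=53/108
back: M3=53/108
back: M2=-212/55−8/55·53/108=-106/27
back: M1=7/2−3/8·-106/27=179/36
M: M0=0, M1=179/36, M2=-106/27, M3=53/108, M4=0
seg 0: a=3, c=M0/2=0, d=(M1−M0)/(6·1)=179/216, b=Δ0−h0·(2M0+M1)/6=-827/216
seg 1: a=0, c=M1/2=179/72, d=(M2−M1)/(6·3)=-961/1944, b=Δ1−h1·(2M1+M2)/6=-145/108
seg 2: a=5, c=M2/2=-53/27, d=(M3−M2)/(6·1)=53/72, b=Δ2−h2·(2M2+M3)/6=49/216
seg 3: a=4, c=M3/2=53/216, d=(M4−M3)/(6·3)=-53/1944, b=Δ3−h3·(2M3+M4)/6=-161/108
t_q=1/4 → seg 0, τ=1/4; S=3+-827/216·τ+0·τ²+179/216·τ³=9473/4608

  seg 0: a=3 b=-827/216 c=0 d=179/216
  seg 1: a=0 b=-145/108 c=179/72 d=-961/1944
  seg 2: a=5 b=49/216 c=-53/27 d=53/72
  seg 3: a=4 b=-161/108 c=53/216 d=-53/1944
S(1/4) = 9473/4608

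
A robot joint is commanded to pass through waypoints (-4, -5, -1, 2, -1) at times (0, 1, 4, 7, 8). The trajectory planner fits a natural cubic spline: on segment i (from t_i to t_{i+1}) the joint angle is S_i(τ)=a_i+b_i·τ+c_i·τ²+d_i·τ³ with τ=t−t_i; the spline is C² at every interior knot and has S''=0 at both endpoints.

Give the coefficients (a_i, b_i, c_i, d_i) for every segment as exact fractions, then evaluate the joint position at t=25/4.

  seg 0: a=-4 b=-799/624 c=0 d=175/624
  seg 1: a=-5 b=-137/312 c=175/208 d=-469/5616
  seg 2: a=-1 b=113/48 c=7/78 d=-1013/5616
  seg 3: a=2 b=-617/312 c=-319/208 d=319/624
S(25/4) = 35897/13312

Δ: Δ0=-1, Δ1=4/3, Δ2=1, Δ3=-3
row 1: diag=8, rhs=14; c'=3/8, d'=7/4
row 2: denom=12−3·3/8=87/8; d'=(-2−3·7/4)/(87/8)=-2/3
row 3: denom=8−3·8/29=208/29; d'=(-24−3·-2/3)/(208/29)=-319/104
back: M3=-319/104
back: M2=-2/3−8/29·-319/104=7/39
back: M1=7/4−3/8·7/39=175/104
M: M0=0, M1=175/104, M2=7/39, M3=-319/104, M4=0
seg 0: a=-4, c=M0/2=0, d=(M1−M0)/(6·1)=175/624, b=Δ0−h0·(2M0+M1)/6=-799/624
seg 1: a=-5, c=M1/2=175/208, d=(M2−M1)/(6·3)=-469/5616, b=Δ1−h1·(2M1+M2)/6=-137/312
seg 2: a=-1, c=M2/2=7/78, d=(M3−M2)/(6·3)=-1013/5616, b=Δ2−h2·(2M2+M3)/6=113/48
seg 3: a=2, c=M3/2=-319/208, d=(M4−M3)/(6·1)=319/624, b=Δ3−h3·(2M3+M4)/6=-617/312
t_q=25/4 → seg 2, τ=9/4; S=-1+113/48·τ+7/78·τ²+-1013/5616·τ³=35897/13312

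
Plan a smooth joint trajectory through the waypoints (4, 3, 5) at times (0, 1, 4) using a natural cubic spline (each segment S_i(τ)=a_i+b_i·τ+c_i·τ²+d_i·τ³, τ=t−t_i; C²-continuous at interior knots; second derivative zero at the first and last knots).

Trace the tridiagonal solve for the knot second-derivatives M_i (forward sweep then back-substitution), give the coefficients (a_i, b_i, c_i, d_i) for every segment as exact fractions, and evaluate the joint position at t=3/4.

Δ: Δ0=-1, Δ1=2/3
row 1: diag=8, rhs=10; c'=3/8, d'=5/4
back: M1=5/4
M: M0=0, M1=5/4, M2=0
seg 0: a=4, c=M0/2=0, d=(M1−M0)/(6·1)=5/24, b=Δ0−h0·(2M0+M1)/6=-29/24
seg 1: a=3, c=M1/2=5/8, d=(M2−M1)/(6·3)=-5/72, b=Δ1−h1·(2M1+M2)/6=-7/12
t_q=3/4 → seg 0, τ=3/4; S=4+-29/24·τ+0·τ²+5/24·τ³=1629/512

  seg 0: a=4 b=-29/24 c=0 d=5/24
  seg 1: a=3 b=-7/12 c=5/8 d=-5/72
S(3/4) = 1629/512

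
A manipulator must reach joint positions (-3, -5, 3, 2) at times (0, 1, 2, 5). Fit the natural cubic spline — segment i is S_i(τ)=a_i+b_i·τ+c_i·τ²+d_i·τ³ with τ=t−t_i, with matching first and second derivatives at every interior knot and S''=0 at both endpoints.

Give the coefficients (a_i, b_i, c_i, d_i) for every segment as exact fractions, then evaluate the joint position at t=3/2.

  seg 0: a=-3 b=-451/93 c=0 d=265/93
  seg 1: a=-5 b=344/93 c=265/31 d=-395/93
  seg 2: a=3 b=749/93 c=-130/31 d=130/279
S(3/2) = -383/248

Δ: Δ0=-2, Δ1=8, Δ2=-1/3
row 1: diag=4, rhs=60; c'=1/4, d'=15
row 2: denom=8−1·1/4=31/4; d'=(-50−1·15)/(31/4)=-260/31
back: M2=-260/31
back: M1=15−1/4·-260/31=530/31
M: M0=0, M1=530/31, M2=-260/31, M3=0
seg 0: a=-3, c=M0/2=0, d=(M1−M0)/(6·1)=265/93, b=Δ0−h0·(2M0+M1)/6=-451/93
seg 1: a=-5, c=M1/2=265/31, d=(M2−M1)/(6·1)=-395/93, b=Δ1−h1·(2M1+M2)/6=344/93
seg 2: a=3, c=M2/2=-130/31, d=(M3−M2)/(6·3)=130/279, b=Δ2−h2·(2M2+M3)/6=749/93
t_q=3/2 → seg 1, τ=1/2; S=-5+344/93·τ+265/31·τ²+-395/93·τ³=-383/248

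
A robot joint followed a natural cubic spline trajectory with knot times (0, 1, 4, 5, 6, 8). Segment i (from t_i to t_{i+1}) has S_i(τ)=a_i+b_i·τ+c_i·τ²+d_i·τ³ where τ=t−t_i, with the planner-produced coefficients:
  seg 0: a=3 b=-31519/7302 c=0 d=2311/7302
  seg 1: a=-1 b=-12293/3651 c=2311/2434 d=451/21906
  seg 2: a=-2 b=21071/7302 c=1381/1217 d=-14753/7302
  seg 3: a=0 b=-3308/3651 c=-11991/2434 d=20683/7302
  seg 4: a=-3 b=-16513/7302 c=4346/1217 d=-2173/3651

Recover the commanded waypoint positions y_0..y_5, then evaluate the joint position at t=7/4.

y_0 = S_0(0) = a_0 = 3
y_1 = S_1(0) = a_1 = -1
y_2 = S_2(0) = a_2 = -2
y_3 = S_3(0) = a_3 = 0
y_4 = S_4(0) = a_4 = -3
y_5 = S_4(2) = 2
t_q=7/4 is in segment 1 (τ=3/4); S_1(τ)=-464603/155776

y_0=3 y_1=-1 y_2=-2 y_3=0 y_4=-3 y_5=2
S(7/4) = -464603/155776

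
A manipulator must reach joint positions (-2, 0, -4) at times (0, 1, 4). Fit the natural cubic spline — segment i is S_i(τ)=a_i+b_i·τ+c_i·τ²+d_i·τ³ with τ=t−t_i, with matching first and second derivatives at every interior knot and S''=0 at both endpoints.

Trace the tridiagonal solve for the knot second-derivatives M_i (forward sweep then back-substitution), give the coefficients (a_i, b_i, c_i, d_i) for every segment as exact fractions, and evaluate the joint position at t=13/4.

  seg 0: a=-2 b=29/12 c=0 d=-5/12
  seg 1: a=0 b=7/6 c=-5/4 d=5/36
S(13/4) = -543/256

Δ: Δ0=2, Δ1=-4/3
row 1: diag=8, rhs=-20; c'=3/8, d'=-5/2
back: M1=-5/2
M: M0=0, M1=-5/2, M2=0
seg 0: a=-2, c=M0/2=0, d=(M1−M0)/(6·1)=-5/12, b=Δ0−h0·(2M0+M1)/6=29/12
seg 1: a=0, c=M1/2=-5/4, d=(M2−M1)/(6·3)=5/36, b=Δ1−h1·(2M1+M2)/6=7/6
t_q=13/4 → seg 1, τ=9/4; S=0+7/6·τ+-5/4·τ²+5/36·τ³=-543/256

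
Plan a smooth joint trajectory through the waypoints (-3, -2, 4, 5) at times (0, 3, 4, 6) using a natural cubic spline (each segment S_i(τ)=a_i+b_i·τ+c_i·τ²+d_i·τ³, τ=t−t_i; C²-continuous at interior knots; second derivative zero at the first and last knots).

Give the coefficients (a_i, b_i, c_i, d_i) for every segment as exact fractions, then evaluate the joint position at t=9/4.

  seg 0: a=-3 b=-617/282 c=0 d=79/282
  seg 1: a=-2 b=758/141 c=237/94 d=-535/282
  seg 2: a=4 b=1333/282 c=-149/47 d=149/282
S(9/4) = -28467/6016

Δ: Δ0=1/3, Δ1=6, Δ2=1/2
row 1: diag=8, rhs=34; c'=1/8, d'=17/4
row 2: denom=6−1·1/8=47/8; d'=(-33−1·17/4)/(47/8)=-298/47
back: M2=-298/47
back: M1=17/4−1/8·-298/47=237/47
M: M0=0, M1=237/47, M2=-298/47, M3=0
seg 0: a=-3, c=M0/2=0, d=(M1−M0)/(6·3)=79/282, b=Δ0−h0·(2M0+M1)/6=-617/282
seg 1: a=-2, c=M1/2=237/94, d=(M2−M1)/(6·1)=-535/282, b=Δ1−h1·(2M1+M2)/6=758/141
seg 2: a=4, c=M2/2=-149/47, d=(M3−M2)/(6·2)=149/282, b=Δ2−h2·(2M2+M3)/6=1333/282
t_q=9/4 → seg 0, τ=9/4; S=-3+-617/282·τ+0·τ²+79/282·τ³=-28467/6016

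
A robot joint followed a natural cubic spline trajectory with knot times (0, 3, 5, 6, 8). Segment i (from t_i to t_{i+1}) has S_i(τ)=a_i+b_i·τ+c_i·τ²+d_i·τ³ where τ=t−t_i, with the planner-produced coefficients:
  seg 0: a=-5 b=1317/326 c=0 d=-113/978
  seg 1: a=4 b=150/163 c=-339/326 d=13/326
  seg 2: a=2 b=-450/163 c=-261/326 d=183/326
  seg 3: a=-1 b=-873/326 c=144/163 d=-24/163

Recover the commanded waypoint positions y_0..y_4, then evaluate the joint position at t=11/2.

y_0 = S_0(0) = a_0 = -5
y_1 = S_1(0) = a_1 = 4
y_2 = S_2(0) = a_2 = 2
y_3 = S_3(0) = a_3 = -1
y_4 = S_3(2) = -4
t_q=11/2 is in segment 2 (τ=1/2); S_2(τ)=1277/2608

y_0=-5 y_1=4 y_2=2 y_3=-1 y_4=-4
S(11/2) = 1277/2608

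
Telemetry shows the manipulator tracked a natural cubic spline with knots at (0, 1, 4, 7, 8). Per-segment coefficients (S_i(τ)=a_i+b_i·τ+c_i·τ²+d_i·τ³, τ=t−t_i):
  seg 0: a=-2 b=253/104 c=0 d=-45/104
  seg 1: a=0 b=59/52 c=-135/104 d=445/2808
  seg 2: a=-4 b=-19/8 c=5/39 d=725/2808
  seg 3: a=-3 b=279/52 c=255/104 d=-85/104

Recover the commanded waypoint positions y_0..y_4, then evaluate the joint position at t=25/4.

y_0 = S_0(0) = a_0 = -2
y_1 = S_1(0) = a_1 = 0
y_2 = S_2(0) = a_2 = -4
y_3 = S_3(0) = a_3 = -3
y_4 = S_3(1) = 4
t_q=25/4 is in segment 2 (τ=9/4); S_2(τ)=-38297/6656

y_0=-2 y_1=0 y_2=-4 y_3=-3 y_4=4
S(25/4) = -38297/6656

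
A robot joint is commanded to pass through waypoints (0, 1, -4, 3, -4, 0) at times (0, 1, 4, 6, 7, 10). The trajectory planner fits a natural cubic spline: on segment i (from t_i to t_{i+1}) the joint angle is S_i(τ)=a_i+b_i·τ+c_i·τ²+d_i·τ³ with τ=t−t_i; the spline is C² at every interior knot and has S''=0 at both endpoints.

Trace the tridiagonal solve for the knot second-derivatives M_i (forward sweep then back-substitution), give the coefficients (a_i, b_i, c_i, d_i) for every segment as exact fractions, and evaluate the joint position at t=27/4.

  seg 0: a=0 b=851/474 c=0 d=-377/474
  seg 1: a=1 b=-140/237 c=-377/158 d=961/1422
  seg 2: a=-4 b=1583/474 c=292/79 d=-857/474
  seg 3: a=3 b=-1693/474 c=-565/79 d=1765/474
  seg 4: a=-4 b=-1589/237 c=635/158 d=-635/1422
S(27/4) = -21547/10112

Δ: Δ0=1, Δ1=-5/3, Δ2=7/2, Δ3=-7, Δ4=4/3
row 1: diag=8, rhs=-16; c'=3/8, d'=-2
row 2: denom=10−3·3/8=71/8; d'=(31−3·-2)/(71/8)=296/71
row 3: denom=6−2·16/71=394/71; d'=(-63−2·296/71)/(394/71)=-5065/394
row 4: denom=8−1·71/394=3081/394; d'=(50−1·-5065/394)/(3081/394)=635/79
back: M4=635/79
back: M3=-5065/394−71/394·635/79=-1130/79
back: M2=296/71−16/71·-1130/79=584/79
back: M1=-2−3/8·584/79=-377/79
M: M0=0, M1=-377/79, M2=584/79, M3=-1130/79, M4=635/79, M5=0
seg 0: a=0, c=M0/2=0, d=(M1−M0)/(6·1)=-377/474, b=Δ0−h0·(2M0+M1)/6=851/474
seg 1: a=1, c=M1/2=-377/158, d=(M2−M1)/(6·3)=961/1422, b=Δ1−h1·(2M1+M2)/6=-140/237
seg 2: a=-4, c=M2/2=292/79, d=(M3−M2)/(6·2)=-857/474, b=Δ2−h2·(2M2+M3)/6=1583/474
seg 3: a=3, c=M3/2=-565/79, d=(M4−M3)/(6·1)=1765/474, b=Δ3−h3·(2M3+M4)/6=-1693/474
seg 4: a=-4, c=M4/2=635/158, d=(M5−M4)/(6·3)=-635/1422, b=Δ4−h4·(2M4+M5)/6=-1589/237
t_q=27/4 → seg 3, τ=3/4; S=3+-1693/474·τ+-565/79·τ²+1765/474·τ³=-21547/10112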